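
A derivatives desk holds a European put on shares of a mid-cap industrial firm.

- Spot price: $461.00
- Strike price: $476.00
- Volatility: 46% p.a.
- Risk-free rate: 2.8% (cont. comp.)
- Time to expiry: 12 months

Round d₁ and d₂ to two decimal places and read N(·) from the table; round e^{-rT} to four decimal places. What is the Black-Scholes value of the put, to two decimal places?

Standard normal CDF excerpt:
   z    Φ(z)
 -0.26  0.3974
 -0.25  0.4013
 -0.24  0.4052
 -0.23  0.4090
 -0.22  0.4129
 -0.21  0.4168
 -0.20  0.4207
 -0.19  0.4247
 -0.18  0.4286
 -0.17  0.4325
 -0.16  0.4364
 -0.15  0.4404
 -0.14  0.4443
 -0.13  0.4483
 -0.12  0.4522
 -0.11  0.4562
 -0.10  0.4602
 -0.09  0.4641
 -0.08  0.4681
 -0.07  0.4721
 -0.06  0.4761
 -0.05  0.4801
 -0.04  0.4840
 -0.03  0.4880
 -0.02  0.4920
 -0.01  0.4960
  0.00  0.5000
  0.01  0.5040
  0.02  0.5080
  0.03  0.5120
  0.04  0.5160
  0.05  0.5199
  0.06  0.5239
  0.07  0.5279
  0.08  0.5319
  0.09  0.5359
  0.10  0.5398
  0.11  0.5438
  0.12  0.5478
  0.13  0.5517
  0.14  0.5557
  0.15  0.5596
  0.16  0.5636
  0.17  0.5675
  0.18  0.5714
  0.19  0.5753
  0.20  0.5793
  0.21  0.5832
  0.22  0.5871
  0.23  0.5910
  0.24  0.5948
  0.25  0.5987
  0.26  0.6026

$84.96

T = 1;  σ√T = 0.4600
d₁ = [ln(461/476) + (0.028 + 0.46²/2)·1] / 0.4600 = [-0.0320 + 0.1338] / 0.4600 = 0.2213 → 0.22
d₂ = d₁ − σ√T = 0.2213 − 0.4600 = -0.2387 → -0.24
exp(−rT) = exp(−0.028·1) = 0.9724
N(−d₂) = N(0.24) = 0.5948;  N(−d₁) = N(-0.22) = 0.4129
P = 476·0.9724·0.5948 − 461·0.4129 = 275.3106 − 190.3469 = 84.9637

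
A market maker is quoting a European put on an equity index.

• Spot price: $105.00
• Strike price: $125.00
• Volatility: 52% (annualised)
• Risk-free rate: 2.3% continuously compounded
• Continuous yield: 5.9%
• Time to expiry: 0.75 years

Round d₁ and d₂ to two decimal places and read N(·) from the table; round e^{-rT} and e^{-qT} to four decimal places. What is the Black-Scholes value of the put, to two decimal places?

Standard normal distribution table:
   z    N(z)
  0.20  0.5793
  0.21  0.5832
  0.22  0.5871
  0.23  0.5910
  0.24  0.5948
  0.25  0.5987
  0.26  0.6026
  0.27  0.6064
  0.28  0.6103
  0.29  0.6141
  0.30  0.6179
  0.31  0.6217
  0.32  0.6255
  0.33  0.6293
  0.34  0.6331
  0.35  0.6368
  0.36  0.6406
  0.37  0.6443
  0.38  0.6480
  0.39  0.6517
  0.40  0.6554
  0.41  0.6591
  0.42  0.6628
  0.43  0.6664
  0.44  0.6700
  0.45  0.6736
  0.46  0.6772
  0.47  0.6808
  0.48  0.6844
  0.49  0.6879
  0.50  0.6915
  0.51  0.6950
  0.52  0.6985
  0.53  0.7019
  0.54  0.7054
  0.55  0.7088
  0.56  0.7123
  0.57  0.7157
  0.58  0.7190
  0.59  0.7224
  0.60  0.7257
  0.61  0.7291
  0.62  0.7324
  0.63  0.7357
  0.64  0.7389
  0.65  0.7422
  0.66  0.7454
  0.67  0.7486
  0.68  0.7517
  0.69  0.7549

σ√T = 0.52 × 0.8660 = 0.4503
d₁ = [ln(105/125) + (0.023 − 0.059 + ½·0.52²)·0.75] / (σ√T) = (-0.1744 + 0.0744) / 0.4503 = -0.2220 which rounds to -0.22
d₂ = -0.2220 − 0.4503 = -0.6723 which rounds to -0.67
e^(−qT) = e^(−0.059·0.75) = 0.9567;  e^(−rT) = e^(−0.023·0.75) = 0.9829
P = 125·0.9829·N(0.67) − 105·0.9567·N(0.22) = 125·0.9829·0.7486 − 105·0.9567·0.5871 = 91.9749 − 58.9762 = 32.9986

$33.00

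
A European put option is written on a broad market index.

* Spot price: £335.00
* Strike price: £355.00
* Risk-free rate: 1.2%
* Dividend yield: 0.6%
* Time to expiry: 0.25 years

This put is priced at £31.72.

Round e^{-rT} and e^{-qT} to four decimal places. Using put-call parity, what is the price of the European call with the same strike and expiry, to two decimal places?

£12.28

exp(−qT) = exp(−0.006·0.25) = 0.9985;  exp(−rT) = exp(−0.012·0.25) = 0.9970
Put-call parity: C − P = S·e^(−qT) − K·e^(−rT) = 335·0.9985 − 355·0.9970 = 334.4975 − 353.9350 = -19.4375
C = P + (C − P) = 31.72 + (-19.4375) = 12.2825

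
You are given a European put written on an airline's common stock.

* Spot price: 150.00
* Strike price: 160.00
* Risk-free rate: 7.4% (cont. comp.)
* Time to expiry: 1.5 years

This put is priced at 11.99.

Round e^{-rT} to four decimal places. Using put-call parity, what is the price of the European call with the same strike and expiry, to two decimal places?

e^(−rT) = e^(−0.074·1.5) = 0.8949
Put-call parity: C − P = S − K·e^(−rT) = 150 − 160·0.8949 = 150 − 143.1840 = 6.8160
C = P + (C − P) = 11.99 + (6.8160) = 18.8060

18.81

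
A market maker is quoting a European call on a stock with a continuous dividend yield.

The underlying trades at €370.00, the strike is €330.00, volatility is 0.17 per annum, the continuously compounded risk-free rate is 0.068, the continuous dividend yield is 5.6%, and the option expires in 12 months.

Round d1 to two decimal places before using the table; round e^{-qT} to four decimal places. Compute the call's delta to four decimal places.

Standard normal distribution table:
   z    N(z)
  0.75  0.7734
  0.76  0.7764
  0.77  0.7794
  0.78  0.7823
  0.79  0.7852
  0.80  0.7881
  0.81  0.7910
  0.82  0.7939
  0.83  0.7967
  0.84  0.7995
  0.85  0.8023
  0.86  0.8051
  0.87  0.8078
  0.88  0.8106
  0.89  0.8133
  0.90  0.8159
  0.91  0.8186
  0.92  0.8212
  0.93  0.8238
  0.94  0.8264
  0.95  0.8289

T = 1;  σ√T = 0.1700
d₁ = [ln(370/330) + (0.068 − 0.056 + ½·0.17²)·1] / (σ√T) = (0.1144 + 0.0265) / 0.1700 = 0.8286 ⇒ 0.83
N(d₁) = N(0.83) = 0.7967
Δ_call = e^(−qT)·N(d₁) = 0.9455·0.7967 = 0.7533

0.7533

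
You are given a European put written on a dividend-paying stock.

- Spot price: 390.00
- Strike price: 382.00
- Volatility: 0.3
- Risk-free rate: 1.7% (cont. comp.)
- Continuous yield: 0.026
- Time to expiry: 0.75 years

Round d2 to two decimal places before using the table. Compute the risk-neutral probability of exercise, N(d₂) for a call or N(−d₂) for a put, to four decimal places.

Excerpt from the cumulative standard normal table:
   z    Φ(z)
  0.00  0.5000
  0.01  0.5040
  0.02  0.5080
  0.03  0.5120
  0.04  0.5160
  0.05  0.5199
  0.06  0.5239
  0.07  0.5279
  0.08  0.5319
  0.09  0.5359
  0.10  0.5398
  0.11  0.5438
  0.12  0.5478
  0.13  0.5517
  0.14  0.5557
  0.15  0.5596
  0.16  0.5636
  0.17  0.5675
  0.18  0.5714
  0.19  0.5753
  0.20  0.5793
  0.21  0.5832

0.5319

T = 0.75;  σ√T = 0.2598
ln(S/K) + (r − q + σ²/2)T = ln(390/382) + (0.017 − 0.026 + 0.3²/2)·0.75 = 0.0207 + 0.0270 = 0.0477
d₁ = 0.0477 / 0.2598 = 0.1837 → 0.18
d₂ = d₁ − σ√T = 0.1837 − 0.2598 = -0.0761 → -0.08
Pr(exercise) under Q = N(−d₂) = N(0.08) = 0.5319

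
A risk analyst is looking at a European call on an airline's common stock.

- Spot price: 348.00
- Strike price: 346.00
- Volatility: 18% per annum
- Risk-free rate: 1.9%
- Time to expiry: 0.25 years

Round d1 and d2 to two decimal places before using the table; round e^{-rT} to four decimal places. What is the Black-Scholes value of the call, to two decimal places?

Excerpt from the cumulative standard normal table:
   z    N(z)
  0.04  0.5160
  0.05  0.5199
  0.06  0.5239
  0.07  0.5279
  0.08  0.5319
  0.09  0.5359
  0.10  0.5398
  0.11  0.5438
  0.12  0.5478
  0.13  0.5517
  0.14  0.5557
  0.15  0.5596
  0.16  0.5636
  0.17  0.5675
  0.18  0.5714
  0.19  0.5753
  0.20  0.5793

14.34

σ√T = 0.18·√0.25 = 0.0900
d₁ = [ln(348/346) + (0.019 + 0.18²/2)·0.25] / 0.0900 = [0.0058 + 0.0088] / 0.0900 = 0.1618 → 0.16
d₂ = d₁ − σ√T = 0.1618 − 0.0900 = 0.0718 → 0.07
e^(−rT) = e^(−0.019·0.25) = 0.9953
N(d₁) = N(0.16) = 0.5636;  N(d₂) = N(0.07) = 0.5279
C = 348·0.5636 − 346·0.9953·0.5279 = 196.1328 − 181.7949 = 14.3379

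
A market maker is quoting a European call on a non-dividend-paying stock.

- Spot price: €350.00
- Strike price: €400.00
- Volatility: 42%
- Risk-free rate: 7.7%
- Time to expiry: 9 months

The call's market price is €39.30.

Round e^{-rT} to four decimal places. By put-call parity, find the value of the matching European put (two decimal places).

e^(−rT) = e^(−0.077·0.75) = 0.9439
Put-call parity: C − P = S − K·e^(−rT) = 350 − 400·0.9439 = 350 − 377.5600 = -27.5600
P = C − (C − P) = 39.30 − (-27.5600) = 66.8600

€66.86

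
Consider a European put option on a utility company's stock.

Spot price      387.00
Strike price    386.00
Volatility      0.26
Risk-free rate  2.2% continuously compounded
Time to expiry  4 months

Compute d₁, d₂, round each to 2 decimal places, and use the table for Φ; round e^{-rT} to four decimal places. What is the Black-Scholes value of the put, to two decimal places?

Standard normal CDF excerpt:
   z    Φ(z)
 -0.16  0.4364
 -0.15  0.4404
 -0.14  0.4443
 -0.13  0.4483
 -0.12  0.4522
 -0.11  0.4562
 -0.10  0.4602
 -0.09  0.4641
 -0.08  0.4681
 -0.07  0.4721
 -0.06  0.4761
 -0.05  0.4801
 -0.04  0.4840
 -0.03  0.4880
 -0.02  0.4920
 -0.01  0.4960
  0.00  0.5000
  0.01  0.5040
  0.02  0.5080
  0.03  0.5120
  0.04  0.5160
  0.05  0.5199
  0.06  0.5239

T = 0.3333;  σ√T = 0.1501
d₁ = [ln(387/386) + (0.022 + 0.26²/2)·0.3333] / 0.1501 = [0.0026 + 0.0186] / 0.1501 = 0.1411 ≈ 0.14
d₂ = d₁ − σ√T = 0.1411 − 0.1501 = -0.0090 ≈ -0.01
exp(−rT) = exp(−0.022·0.3333) = 0.9927
N(−d₂) = N(0.01) = 0.5040;  N(−d₁) = N(-0.14) = 0.4443
P = 386·0.9927·0.5040 − 387·0.4443 = 193.1238 − 171.9441 = 21.1797

21.18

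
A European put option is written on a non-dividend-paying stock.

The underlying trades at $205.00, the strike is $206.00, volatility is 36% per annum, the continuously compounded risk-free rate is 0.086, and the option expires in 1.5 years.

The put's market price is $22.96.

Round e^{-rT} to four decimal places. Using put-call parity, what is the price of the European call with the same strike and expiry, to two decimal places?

$46.89

exp(−rT) = exp(−0.086·1.5) = 0.8790
Put-call parity: C − P = S − K·e^(−rT) = 205 − 206·0.8790 = 205 − 181.0740 = 23.9260
C = P + (C − P) = 22.96 + (23.9260) = 46.8860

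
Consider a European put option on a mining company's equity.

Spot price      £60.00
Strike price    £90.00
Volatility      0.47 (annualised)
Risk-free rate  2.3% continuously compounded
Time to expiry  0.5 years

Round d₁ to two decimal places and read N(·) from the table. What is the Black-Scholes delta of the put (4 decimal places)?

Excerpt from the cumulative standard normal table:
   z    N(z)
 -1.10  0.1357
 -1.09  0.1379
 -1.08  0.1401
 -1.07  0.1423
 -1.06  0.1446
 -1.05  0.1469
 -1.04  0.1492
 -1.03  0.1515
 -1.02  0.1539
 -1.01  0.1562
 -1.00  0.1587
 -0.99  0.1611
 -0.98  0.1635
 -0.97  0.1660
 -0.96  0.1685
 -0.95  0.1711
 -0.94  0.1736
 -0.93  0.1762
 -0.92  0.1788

-0.8461

T = 0.5;  σ√T = 0.3323
ln(S/K) + (r + σ²/2)T = ln(60/90) + (0.023 + 0.47²/2)·0.5 = -0.4055 + 0.0667 = -0.3387
d₁ = -0.3387 / 0.3323 = -1.0193 ≈ -1.02
N(d₁) = N(-1.02) = 0.1539
Δ_put = N(d₁) − 1 = 0.1539 − 1 = -0.8461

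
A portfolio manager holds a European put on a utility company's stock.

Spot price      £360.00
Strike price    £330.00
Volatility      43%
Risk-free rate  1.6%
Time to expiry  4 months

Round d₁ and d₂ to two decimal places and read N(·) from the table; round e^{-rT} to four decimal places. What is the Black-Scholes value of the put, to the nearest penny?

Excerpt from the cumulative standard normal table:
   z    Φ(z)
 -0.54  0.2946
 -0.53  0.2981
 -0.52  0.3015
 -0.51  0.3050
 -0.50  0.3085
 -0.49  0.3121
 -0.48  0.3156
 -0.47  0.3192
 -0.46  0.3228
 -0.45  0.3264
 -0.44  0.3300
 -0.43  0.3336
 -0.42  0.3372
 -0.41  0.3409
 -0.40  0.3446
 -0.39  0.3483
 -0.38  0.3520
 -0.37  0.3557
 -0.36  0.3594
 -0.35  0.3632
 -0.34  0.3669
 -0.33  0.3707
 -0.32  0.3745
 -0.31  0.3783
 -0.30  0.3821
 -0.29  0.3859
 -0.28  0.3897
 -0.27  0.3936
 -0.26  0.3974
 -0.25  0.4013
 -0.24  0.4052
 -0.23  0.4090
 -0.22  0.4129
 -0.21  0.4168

σ√T = 0.43 × 0.5774 = 0.2483
d₁ = [ln(360/330) + (0.016 + 0.43²/2)·0.3333] / 0.2483 = [0.0870 + 0.0361] / 0.2483 = 0.4961 → 0.50
d₂ = d₁ − σ√T = 0.4961 − 0.2483 = 0.2478 → 0.25
exp(−rT) = exp(−0.016·0.3333) = 0.9947
N(−d₂) = N(-0.25) = 0.4013;  N(−d₁) = N(-0.50) = 0.3085
P = 330·0.9947·0.4013 − 360·0.3085 = 131.7271 − 111.0600 = 20.6671

£20.67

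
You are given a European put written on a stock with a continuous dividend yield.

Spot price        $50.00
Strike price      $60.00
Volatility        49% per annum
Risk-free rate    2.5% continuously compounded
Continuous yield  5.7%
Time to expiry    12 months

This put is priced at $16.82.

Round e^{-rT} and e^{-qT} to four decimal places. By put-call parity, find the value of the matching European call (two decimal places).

$5.53

e^(−qT) = e^(−0.057·1) = 0.9446;  e^(−rT) = e^(−0.025·1) = 0.9753
Put-call parity: C − P = S·e^(−qT) − K·e^(−rT) = 50·0.9446 − 60·0.9753 = 47.2300 − 58.5180 = -11.2880
C = P + (C − P) = 16.82 + (-11.2880) = 5.5320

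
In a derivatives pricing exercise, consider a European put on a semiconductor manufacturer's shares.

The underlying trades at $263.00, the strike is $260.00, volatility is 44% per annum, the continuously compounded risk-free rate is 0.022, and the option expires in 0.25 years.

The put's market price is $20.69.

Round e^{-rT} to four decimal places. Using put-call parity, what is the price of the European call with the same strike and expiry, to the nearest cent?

$25.12

e^(−rT) = e^(−0.022·0.25) = 0.9945
Put-call parity: C − P = S − K·e^(−rT) = 263 − 260·0.9945 = 263 − 258.5700 = 4.4300
C = P + (C − P) = 20.69 + (4.4300) = 25.1200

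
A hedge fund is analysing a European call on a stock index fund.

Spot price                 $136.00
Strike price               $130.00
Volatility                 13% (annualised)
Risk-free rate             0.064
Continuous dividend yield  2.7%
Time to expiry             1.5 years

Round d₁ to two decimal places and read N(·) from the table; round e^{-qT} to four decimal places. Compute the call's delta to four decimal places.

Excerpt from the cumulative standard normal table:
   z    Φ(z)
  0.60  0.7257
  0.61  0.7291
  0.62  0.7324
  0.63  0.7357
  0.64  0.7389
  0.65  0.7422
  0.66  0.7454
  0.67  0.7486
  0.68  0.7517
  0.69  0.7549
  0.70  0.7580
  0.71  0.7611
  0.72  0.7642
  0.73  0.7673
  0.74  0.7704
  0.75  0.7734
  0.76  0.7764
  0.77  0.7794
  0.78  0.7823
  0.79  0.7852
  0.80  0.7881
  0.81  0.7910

0.7309

T = 1.5;  σ√T = 0.1592
d₁ = [ln(136/130) + (0.064 − 0.027 + 0.13²/2)·1.5] / 0.1592 = [0.0451 + 0.0682] / 0.1592 = 0.7116 which rounds to 0.71
N(d₁) = N(0.71) = 0.7611
Δ_call = e^(−qT)·N(d₁) = 0.9603·0.7611 = 0.7309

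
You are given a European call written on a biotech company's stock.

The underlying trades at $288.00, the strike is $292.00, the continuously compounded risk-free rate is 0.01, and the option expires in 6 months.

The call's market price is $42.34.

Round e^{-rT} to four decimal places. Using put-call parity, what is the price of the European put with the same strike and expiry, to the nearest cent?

e^(−rT) = e^(−0.01·0.5) = 0.9950
Put-call parity: C − P = S − K·e^(−rT) = 288 − 292·0.9950 = 288 − 290.5400 = -2.5400
P = C − (C − P) = 42.34 − (-2.5400) = 44.8800

$44.88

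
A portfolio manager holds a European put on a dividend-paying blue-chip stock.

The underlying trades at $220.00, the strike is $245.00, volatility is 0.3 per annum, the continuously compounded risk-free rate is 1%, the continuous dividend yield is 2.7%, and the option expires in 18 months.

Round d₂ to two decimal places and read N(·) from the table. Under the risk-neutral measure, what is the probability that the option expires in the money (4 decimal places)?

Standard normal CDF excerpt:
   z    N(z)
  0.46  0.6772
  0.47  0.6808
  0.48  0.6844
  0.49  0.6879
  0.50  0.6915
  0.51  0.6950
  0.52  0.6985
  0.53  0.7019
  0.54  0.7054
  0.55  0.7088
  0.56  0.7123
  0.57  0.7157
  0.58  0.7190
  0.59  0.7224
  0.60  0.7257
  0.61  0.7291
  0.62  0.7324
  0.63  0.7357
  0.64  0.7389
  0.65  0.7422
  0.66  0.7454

T = 1.5;  σ√T = 0.3674
d₁ = [ln(220/245) + (0.01 − 0.027 + ½·0.3²)·1.5] / (σ√T) = (-0.1076 + 0.0420) / 0.3674 = -0.1786 ≈ -0.18
d₂ = -0.1786 − 0.3674 = -0.5460 ≈ -0.55
Pr(exercise) under Q = N(−d₂) = N(0.55) = 0.7088

0.7088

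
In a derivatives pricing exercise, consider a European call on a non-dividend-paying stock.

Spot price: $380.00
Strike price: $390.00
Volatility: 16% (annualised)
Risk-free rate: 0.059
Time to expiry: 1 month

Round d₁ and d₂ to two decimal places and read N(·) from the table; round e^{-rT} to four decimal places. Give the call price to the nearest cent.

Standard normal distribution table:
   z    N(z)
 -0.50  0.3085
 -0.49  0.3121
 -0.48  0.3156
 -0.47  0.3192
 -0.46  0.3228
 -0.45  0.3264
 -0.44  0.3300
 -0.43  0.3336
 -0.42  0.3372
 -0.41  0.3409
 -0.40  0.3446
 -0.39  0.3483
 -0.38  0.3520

T = 0.08333;  σ√T = 0.0462
ln(S/K) + (r + σ²/2)T = ln(380/390) + (0.059 + 0.16²/2)·0.08333 = -0.0260 + 0.0060 = -0.0200
d₁ = -0.0200 / 0.0462 = -0.4328 ≈ -0.43
d₂ = d₁ − σ√T = -0.4328 − 0.0462 = -0.4790 ≈ -0.48
exp(−rT) = exp(−0.059·0.08333) = 0.9951
C = 380·N(-0.43) − 390·0.9951·N(-0.48) = 380·0.3336 − 390·0.9951·0.3156 = 126.7680 − 122.4809 = 4.2871

$4.29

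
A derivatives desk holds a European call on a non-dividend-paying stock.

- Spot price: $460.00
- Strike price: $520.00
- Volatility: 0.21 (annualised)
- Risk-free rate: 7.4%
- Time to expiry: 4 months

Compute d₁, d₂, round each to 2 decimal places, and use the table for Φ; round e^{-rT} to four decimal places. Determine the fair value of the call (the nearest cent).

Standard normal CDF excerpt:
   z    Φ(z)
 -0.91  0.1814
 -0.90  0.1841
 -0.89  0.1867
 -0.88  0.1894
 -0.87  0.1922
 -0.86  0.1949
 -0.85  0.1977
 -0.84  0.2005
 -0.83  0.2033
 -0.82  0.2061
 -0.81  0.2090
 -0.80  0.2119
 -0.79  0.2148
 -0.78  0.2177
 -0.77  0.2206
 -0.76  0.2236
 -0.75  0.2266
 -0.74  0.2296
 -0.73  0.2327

$6.73

σ√T = 0.21 × 0.5774 = 0.1212
d₁ = [ln(460/520) + (0.074 + 0.21²/2)·0.3333] / 0.1212 = [-0.1226 + 0.0320] / 0.1212 = -0.7471 which rounds to -0.75
d₂ = d₁ − σ√T = -0.7471 − 0.1212 = -0.8684 which rounds to -0.87
exp(−rT) = exp(−0.074·0.3333) = 0.9756
C = 460·N(-0.75) − 520·0.9756·N(-0.87) = 460·0.2266 − 520·0.9756·0.1922 = 104.2360 − 97.5054 = 6.7306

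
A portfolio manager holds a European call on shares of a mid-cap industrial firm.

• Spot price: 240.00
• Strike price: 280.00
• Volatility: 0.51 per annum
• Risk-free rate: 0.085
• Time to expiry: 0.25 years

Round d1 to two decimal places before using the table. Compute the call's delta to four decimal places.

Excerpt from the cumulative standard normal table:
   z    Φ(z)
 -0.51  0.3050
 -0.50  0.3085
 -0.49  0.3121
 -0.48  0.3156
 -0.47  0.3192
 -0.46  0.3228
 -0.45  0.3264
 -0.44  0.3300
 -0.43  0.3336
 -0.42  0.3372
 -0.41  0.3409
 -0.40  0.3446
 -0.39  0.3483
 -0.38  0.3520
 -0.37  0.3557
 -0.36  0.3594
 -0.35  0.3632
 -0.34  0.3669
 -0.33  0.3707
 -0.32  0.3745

0.3483

σ√T = 0.51·√0.25 = 0.2550
d₁ = [ln(240/280) + (0.085 + ½·0.51²)·0.25] / (σ√T) = (-0.1542 + 0.0538) / 0.2550 = -0.3937 ≈ -0.39
N(d₁) = N(-0.39) = 0.3483
Δ_call = N(d₁) = 0.3483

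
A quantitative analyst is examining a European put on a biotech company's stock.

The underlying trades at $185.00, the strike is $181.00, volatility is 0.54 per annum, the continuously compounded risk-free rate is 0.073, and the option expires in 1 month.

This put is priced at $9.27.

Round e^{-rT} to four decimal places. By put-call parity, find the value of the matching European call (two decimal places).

e^(−rT) = e^(−0.073·0.08333) = 0.9939
Put-call parity: C − P = S − K·e^(−rT) = 185 − 181·0.9939 = 185 − 179.8959 = 5.1041
C = P + (C − P) = 9.27 + (5.1041) = 14.3741

$14.37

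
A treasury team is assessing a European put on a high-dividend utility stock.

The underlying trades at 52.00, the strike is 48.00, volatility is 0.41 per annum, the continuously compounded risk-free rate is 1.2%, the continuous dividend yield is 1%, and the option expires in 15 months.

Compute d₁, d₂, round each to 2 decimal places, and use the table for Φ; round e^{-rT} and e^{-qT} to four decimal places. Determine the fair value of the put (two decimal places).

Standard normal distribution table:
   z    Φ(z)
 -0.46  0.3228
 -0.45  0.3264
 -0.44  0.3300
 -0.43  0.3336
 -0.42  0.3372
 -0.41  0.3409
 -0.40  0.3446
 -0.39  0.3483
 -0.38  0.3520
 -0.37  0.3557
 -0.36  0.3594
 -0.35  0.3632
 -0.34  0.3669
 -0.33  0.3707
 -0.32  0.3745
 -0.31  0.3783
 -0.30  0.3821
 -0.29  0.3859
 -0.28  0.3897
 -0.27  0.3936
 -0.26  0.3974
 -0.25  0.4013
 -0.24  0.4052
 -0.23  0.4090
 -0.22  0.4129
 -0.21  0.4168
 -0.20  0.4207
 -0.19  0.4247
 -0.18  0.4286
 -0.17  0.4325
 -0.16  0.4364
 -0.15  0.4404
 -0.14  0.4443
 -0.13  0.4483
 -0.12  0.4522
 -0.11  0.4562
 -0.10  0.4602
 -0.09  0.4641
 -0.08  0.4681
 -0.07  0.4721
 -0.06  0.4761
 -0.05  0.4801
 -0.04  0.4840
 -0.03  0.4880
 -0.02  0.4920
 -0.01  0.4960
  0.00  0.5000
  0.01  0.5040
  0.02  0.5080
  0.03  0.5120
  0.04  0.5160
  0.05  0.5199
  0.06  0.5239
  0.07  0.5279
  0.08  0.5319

T = 1.25;  σ√T = 0.4584
d₁ = [ln(52/48) + (0.012 − 0.01 + ½·0.41²)·1.25] / (σ√T) = (0.0800 + 0.1076) / 0.4584 = 0.4093 ≈ 0.41
d₂ = 0.4093 − 0.4584 = -0.0491 ≈ -0.05
e^(−qT) = e^(−0.01·1.25) = 0.9876;  e^(−rT) = e^(−0.012·1.25) = 0.9851
N(−d₂) = N(0.05) = 0.5199;  N(−d₁) = N(-0.41) = 0.3409
P = 48·0.9851·0.5199 − 52·0.9876·0.3409 = 24.5834 − 17.5070 = 7.0764

7.08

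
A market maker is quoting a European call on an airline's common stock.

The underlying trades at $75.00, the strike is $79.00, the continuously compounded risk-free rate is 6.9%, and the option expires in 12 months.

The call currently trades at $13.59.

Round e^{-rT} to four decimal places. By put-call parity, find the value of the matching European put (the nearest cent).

$12.32

exp(−rT) = exp(−0.069·1) = 0.9333
Put-call parity: C − P = S − K·e^(−rT) = 75 − 79·0.9333 = 75 − 73.7307 = 1.2693
P = C − (C − P) = 13.59 − (1.2693) = 12.3207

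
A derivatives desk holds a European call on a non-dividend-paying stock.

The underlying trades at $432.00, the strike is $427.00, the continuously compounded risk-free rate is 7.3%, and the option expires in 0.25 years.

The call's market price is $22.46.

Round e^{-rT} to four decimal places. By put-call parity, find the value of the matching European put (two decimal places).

exp(−rT) = exp(−0.073·0.25) = 0.9819
Put-call parity: C − P = S − K·e^(−rT) = 432 − 427·0.9819 = 432 − 419.2713 = 12.7287
P = C − (C − P) = 22.46 − (12.7287) = 9.7313

$9.73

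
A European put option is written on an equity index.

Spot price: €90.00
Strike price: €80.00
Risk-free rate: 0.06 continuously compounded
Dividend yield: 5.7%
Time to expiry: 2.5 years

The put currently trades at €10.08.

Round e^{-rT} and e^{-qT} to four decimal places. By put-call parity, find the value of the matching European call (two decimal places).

€19.27

e^(−qT) = e^(−0.057·2.5) = 0.8672;  e^(−rT) = e^(−0.06·2.5) = 0.8607
Put-call parity: C − P = S·e^(−qT) − K·e^(−rT) = 90·0.8672 − 80·0.8607 = 78.0480 − 68.8560 = 9.1920
C = P + (C − P) = 10.08 + (9.1920) = 19.2720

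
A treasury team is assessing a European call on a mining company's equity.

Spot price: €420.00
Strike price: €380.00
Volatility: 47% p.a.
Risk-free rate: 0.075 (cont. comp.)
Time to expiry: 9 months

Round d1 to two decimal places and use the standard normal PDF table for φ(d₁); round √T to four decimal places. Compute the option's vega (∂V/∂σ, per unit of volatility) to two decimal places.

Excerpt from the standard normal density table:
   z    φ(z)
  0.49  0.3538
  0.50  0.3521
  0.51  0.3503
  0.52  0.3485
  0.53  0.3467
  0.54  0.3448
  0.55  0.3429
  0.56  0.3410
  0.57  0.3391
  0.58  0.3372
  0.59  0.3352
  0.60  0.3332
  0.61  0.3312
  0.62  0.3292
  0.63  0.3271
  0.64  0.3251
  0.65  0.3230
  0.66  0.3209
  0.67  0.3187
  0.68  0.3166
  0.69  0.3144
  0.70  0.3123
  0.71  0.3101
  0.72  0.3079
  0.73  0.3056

σ√T = 0.47 × 0.8660 = 0.4070
d₁ = [ln(420/380) + (0.075 + 0.47²/2)·0.75] / 0.4070 = [0.1001 + 0.1391] / 0.4070 = 0.5876 which rounds to 0.59
√T = √0.75 = 0.8660
φ(d₁) = φ(0.59) = 0.3352
vega = S·φ(d₁)·√T = 420·0.3352·0.8660 = 121.9189
(Vega is the same for a European call and put with the same parameters.)

121.92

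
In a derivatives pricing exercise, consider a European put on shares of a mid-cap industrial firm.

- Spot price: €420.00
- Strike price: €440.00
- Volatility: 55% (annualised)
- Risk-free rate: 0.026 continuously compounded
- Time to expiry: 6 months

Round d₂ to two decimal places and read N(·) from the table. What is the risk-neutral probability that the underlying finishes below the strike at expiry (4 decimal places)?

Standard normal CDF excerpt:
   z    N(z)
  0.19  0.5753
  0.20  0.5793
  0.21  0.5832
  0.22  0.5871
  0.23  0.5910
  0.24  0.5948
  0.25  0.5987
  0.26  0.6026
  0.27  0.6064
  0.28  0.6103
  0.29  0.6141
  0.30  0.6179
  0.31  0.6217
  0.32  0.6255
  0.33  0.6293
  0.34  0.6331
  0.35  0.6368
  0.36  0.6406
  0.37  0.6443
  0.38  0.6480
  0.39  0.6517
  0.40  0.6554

0.6103

σ√T = 0.55·√0.5 = 0.3889
d₁ = [ln(420/440) + (0.026 + ½·0.55²)·0.5] / (σ√T) = (-0.0465 + 0.0886) / 0.3889 = 0.1083 which rounds to 0.11
d₂ = 0.1083 − 0.3889 = -0.2806 which rounds to -0.28
Pr(exercise) under Q = N(−d₂) = N(0.28) = 0.6103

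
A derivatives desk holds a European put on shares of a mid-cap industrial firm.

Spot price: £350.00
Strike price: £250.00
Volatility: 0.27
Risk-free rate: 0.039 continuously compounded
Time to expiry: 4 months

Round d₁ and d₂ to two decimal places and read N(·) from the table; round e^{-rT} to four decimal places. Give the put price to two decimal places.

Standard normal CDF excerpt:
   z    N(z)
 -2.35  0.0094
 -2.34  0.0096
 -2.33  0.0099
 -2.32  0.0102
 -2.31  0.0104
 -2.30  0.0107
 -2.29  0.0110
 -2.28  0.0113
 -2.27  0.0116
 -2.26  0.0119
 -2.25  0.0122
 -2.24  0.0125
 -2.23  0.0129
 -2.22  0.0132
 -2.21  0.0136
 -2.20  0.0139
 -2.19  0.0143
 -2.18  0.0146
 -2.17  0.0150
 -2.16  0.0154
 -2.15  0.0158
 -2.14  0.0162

σ√T = 0.27 × 0.5774 = 0.1559
d₁ = [ln(350/250) + (0.039 + ½·0.27²)·0.3333] / (σ√T) = (0.3365 + 0.0251) / 0.1559 = 2.3198 ≈ 2.32
d₂ = 2.3198 − 0.1559 = 2.1639 ≈ 2.16
exp(−rT) = exp(−0.039·0.3333) = 0.9871
N(−d₂) = N(-2.16) = 0.0154;  N(−d₁) = N(-2.32) = 0.0102
P = 250·0.9871·0.0154 − 350·0.0102 = 3.8003 − 3.5700 = 0.2303

£0.23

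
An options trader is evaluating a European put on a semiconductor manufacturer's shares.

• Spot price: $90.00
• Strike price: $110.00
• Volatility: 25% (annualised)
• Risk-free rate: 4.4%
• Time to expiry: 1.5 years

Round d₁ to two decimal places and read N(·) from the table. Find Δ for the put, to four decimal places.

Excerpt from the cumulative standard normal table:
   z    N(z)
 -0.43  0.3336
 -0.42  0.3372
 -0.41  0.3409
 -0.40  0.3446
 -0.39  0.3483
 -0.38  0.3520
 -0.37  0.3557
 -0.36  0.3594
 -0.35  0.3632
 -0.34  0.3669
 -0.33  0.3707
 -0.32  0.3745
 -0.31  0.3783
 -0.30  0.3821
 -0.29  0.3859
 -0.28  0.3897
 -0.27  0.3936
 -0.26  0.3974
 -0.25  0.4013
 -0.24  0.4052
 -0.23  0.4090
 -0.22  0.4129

-0.6141

σ√T = 0.25·√1.5 = 0.3062
d₁ = [ln(90/110) + (0.044 + ½·0.25²)·1.5] / (σ√T) = (-0.2007 + 0.1129) / 0.3062 = -0.2867 → -0.29
N(d₁) = N(-0.29) = 0.3859
Δ_put = N(d₁) − 1 = 0.3859 − 1 = -0.6141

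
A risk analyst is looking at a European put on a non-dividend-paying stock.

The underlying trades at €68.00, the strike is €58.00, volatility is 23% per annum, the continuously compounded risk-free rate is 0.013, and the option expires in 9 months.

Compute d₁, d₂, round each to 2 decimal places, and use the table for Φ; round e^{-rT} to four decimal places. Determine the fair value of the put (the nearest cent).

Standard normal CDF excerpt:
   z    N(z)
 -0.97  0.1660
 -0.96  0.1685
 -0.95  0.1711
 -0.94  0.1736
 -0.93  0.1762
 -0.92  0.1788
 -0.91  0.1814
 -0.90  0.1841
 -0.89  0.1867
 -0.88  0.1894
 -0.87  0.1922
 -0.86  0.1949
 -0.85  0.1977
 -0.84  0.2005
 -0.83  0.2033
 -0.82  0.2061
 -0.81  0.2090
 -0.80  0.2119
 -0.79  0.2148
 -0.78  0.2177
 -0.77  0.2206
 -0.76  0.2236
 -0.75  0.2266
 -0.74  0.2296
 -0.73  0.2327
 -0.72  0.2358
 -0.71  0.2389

T = 0.75;  σ√T = 0.1992
d₁ = [ln(68/58) + (0.013 + ½·0.23²)·0.75] / (σ√T) = (0.1591 + 0.0296) / 0.1992 = 0.9471 which rounds to 0.95
d₂ = 0.9471 − 0.1992 = 0.7479 which rounds to 0.75
exp(−rT) = exp(−0.013·0.75) = 0.9903
P = 58·0.9903·N(-0.75) − 68·N(-0.95) = 58·0.9903·0.2266 − 68·0.1711 = 13.0153 − 11.6348 = 1.3805

€1.38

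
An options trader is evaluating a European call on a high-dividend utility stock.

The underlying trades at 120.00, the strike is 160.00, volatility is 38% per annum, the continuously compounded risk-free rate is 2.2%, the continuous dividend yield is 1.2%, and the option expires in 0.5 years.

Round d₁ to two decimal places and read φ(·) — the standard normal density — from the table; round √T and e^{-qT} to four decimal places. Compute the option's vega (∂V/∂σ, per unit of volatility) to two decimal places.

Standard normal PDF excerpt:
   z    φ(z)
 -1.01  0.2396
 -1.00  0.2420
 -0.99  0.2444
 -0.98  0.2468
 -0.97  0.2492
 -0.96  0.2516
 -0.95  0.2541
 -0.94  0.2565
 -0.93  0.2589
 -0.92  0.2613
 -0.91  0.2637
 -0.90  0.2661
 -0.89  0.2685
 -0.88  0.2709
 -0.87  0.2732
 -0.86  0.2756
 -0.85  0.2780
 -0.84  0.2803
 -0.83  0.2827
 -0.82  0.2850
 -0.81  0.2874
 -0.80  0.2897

σ√T = 0.38 × 0.7071 = 0.2687
d₁ = [ln(120/160) + (0.022 − 0.012 + 0.38²/2)·0.5] / 0.2687 = [-0.2877 + 0.0411] / 0.2687 = -0.9177 ⇒ -0.92
√T = √0.5 = 0.7071
φ(d₁) = φ(-0.92) = 0.2613
e^(−qT) = e^(−0.012·0.5) = 0.9940
vega = S·e^(−qT)·φ(d₁)·√T = 120·0.9940·0.2613·0.7071 = 22.0388
(Vega is the same for a European call and put with the same parameters.)

22.04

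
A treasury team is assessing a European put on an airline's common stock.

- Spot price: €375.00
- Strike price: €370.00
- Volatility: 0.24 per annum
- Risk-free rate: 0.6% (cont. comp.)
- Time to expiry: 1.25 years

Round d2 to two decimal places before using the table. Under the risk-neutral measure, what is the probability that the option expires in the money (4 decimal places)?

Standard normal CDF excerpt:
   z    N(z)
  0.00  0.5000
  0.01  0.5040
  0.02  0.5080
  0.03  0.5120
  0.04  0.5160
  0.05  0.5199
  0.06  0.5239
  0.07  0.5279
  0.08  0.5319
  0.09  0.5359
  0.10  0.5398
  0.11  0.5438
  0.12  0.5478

0.5239

σ√T = 0.24 × 1.1180 = 0.2683
d₁ = [ln(375/370) + (0.006 + 0.24²/2)·1.25] / 0.2683 = [0.0134 + 0.0435] / 0.2683 = 0.2121 → 0.21
d₂ = d₁ − σ√T = 0.2121 − 0.2683 = -0.0562 → -0.06
Pr(exercise) under Q = N(−d₂) = N(0.06) = 0.5239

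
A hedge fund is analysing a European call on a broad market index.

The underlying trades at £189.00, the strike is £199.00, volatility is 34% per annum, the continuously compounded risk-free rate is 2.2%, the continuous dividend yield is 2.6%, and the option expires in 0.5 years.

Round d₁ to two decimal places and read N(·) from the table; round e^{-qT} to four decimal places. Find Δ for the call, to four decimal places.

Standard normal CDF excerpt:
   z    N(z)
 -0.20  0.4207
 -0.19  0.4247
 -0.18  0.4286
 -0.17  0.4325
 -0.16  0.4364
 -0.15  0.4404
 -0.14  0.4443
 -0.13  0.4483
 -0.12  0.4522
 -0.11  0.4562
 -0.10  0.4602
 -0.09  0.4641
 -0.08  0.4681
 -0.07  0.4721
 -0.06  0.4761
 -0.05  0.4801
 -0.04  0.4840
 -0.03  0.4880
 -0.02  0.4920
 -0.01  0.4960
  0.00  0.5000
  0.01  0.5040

σ√T = 0.34·√0.5 = 0.2404
d₁ = [ln(189/199) + (0.022 − 0.026 + 0.34²/2)·0.5] / 0.2404 = [-0.0516 + 0.0269] / 0.2404 = -0.1026 which rounds to -0.10
N(d₁) = N(-0.10) = 0.4602
Δ_call = e^(−qT)·N(d₁) = 0.9871·0.4602 = 0.4543

0.4543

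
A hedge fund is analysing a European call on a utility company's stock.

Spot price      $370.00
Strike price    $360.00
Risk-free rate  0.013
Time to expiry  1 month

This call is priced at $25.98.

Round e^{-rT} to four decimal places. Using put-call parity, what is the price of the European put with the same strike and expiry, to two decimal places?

exp(−rT) = exp(−0.013·0.08333) = 0.9989
Put-call parity: C − P = S − K·e^(−rT) = 370 − 360·0.9989 = 370 − 359.6040 = 10.3960
P = C − (C − P) = 25.98 − (10.3960) = 15.5840

$15.58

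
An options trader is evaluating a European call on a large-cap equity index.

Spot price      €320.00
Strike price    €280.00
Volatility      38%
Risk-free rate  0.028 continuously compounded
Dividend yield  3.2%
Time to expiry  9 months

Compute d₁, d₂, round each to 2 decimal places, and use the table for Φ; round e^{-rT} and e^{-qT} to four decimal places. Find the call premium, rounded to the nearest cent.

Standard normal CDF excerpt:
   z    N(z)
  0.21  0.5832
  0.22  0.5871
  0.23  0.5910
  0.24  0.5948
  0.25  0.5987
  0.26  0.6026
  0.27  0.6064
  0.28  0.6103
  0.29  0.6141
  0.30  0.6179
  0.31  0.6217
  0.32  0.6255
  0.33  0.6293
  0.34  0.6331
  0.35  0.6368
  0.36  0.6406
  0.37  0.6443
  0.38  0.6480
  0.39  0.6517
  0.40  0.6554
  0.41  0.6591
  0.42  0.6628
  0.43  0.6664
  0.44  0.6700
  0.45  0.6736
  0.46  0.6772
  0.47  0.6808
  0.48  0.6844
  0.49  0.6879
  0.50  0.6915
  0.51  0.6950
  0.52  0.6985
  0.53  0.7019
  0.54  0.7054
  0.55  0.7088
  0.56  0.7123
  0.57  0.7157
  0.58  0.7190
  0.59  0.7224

T = 0.75;  σ√T = 0.3291
ln(S/K) + (r − q + σ²/2)T = ln(320/280) + (0.028 − 0.032 + 0.38²/2)·0.75 = 0.1335 + 0.0512 = 0.1847
d₁ = 0.1847 / 0.3291 = 0.5612 ≈ 0.56
d₂ = d₁ − σ√T = 0.5612 − 0.3291 = 0.2321 ≈ 0.23
e^(−qT) = e^(−0.032·0.75) = 0.9763;  e^(−rT) = e^(−0.028·0.75) = 0.9792
C = 320·0.9763·N(0.56) − 280·0.9792·N(0.23) = 320·0.9763·0.7123 − 280·0.9792·0.5910 = 222.5339 − 162.0380 = 60.4959

€60.50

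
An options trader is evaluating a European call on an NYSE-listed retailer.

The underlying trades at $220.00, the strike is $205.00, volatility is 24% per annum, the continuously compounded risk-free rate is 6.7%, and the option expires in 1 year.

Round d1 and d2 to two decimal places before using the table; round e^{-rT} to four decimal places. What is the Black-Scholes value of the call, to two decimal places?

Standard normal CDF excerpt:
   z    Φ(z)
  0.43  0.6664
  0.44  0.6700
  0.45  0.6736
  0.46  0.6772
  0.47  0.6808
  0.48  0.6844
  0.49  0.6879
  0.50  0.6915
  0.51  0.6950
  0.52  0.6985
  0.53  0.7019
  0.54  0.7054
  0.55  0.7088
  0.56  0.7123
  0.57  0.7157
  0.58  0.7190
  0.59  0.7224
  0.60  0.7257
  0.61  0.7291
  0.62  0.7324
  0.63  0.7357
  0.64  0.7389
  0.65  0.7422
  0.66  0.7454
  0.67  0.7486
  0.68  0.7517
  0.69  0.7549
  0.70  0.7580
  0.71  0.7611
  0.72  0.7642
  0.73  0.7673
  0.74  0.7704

T = 1;  σ√T = 0.2400
d₁ = [ln(220/205) + (0.067 + 0.24²/2)·1] / 0.2400 = [0.0706 + 0.0958] / 0.2400 = 0.6934 ⇒ 0.69
d₂ = d₁ − σ√T = 0.6934 − 0.2400 = 0.4534 ⇒ 0.45
e^(−rT) = e^(−0.067·1) = 0.9352
C = 220·N(0.69) − 205·0.9352·N(0.45) = 220·0.7549 − 205·0.9352·0.6736 = 166.0780 − 129.1399 = 36.9381

$36.94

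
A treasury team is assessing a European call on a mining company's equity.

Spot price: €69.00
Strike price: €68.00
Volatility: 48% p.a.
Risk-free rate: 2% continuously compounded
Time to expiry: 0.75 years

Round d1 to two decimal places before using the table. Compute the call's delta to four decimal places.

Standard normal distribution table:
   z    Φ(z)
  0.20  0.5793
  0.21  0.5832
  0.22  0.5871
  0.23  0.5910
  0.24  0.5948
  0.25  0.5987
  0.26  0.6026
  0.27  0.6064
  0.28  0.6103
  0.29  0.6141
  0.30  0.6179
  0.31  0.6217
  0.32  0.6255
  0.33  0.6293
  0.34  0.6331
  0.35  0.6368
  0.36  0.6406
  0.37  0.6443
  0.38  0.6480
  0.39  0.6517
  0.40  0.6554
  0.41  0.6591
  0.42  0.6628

0.6103

σ√T = 0.48·√0.75 = 0.4157
ln(S/K) + (r + σ²/2)T = ln(69/68) + (0.02 + 0.48²/2)·0.75 = 0.0146 + 0.1014 = 0.1160
d₁ = 0.1160 / 0.4157 = 0.2790 ⇒ 0.28
N(d₁) = N(0.28) = 0.6103
Δ_call = N(d₁) = 0.6103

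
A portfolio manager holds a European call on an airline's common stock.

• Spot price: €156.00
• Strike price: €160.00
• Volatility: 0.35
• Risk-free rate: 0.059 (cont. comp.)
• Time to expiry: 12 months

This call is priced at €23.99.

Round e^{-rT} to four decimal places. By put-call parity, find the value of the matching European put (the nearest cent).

€18.82

e^(−rT) = e^(−0.059·1) = 0.9427
Put-call parity: C − P = S − K·e^(−rT) = 156 − 160·0.9427 = 156 − 150.8320 = 5.1680
P = C − (C − P) = 23.99 − (5.1680) = 18.8220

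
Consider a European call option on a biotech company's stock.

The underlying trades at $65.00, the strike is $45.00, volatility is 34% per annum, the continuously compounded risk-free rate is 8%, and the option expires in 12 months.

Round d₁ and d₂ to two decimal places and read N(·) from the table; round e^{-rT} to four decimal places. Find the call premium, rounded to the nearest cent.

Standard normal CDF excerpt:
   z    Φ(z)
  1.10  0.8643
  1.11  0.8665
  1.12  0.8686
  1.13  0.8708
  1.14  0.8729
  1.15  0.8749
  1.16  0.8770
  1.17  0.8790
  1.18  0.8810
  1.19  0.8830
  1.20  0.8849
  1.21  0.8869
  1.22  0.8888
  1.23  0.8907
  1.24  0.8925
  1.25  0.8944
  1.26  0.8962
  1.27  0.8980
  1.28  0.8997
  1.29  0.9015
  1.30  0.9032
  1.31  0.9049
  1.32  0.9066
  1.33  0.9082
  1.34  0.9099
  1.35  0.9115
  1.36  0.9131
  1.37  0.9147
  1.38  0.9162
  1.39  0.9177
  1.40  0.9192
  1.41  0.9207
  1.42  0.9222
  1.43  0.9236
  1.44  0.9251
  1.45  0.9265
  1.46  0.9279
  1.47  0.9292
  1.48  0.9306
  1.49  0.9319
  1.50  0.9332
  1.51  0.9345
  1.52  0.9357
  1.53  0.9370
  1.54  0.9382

$24.23

σ√T = 0.34·√1 = 0.3400
d₁ = [ln(65/45) + (0.08 + ½·0.34²)·1] / (σ√T) = (0.3677 + 0.1378) / 0.3400 = 1.4868 → 1.49
d₂ = 1.4868 − 0.3400 = 1.1468 → 1.15
exp(−rT) = exp(−0.08·1) = 0.9231
N(d₁) = N(1.49) = 0.9319;  N(d₂) = N(1.15) = 0.8749
C = 65·0.9319 − 45·0.9231·0.8749 = 60.5735 − 36.3429 = 24.2306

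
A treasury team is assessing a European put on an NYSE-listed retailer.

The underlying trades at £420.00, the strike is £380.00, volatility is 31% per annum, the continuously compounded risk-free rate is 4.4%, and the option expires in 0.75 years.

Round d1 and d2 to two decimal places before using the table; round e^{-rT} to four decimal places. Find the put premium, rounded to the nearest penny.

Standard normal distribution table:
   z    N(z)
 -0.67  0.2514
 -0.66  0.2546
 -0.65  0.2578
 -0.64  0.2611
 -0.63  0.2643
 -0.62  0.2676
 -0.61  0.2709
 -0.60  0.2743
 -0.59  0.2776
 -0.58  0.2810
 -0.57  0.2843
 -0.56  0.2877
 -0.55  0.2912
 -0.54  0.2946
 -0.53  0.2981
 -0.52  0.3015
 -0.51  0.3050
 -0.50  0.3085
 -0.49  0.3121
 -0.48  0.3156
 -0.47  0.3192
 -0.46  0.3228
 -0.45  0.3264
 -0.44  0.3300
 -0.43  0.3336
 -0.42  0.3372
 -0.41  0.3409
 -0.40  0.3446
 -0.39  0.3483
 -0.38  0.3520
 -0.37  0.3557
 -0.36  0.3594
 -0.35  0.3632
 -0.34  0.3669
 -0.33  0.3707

σ√T = 0.31·√0.75 = 0.2685
d₁ = [ln(420/380) + (0.044 + ½·0.31²)·0.75] / (σ√T) = (0.1001 + 0.0690) / 0.2685 = 0.6299 ≈ 0.63
d₂ = 0.6299 − 0.2685 = 0.3615 ≈ 0.36
exp(−rT) = exp(−0.044·0.75) = 0.9675
N(−d₂) = N(-0.36) = 0.3594;  N(−d₁) = N(-0.63) = 0.2643
P = 380·0.9675·0.3594 − 420·0.2643 = 132.1334 − 111.0060 = 21.1274

£21.13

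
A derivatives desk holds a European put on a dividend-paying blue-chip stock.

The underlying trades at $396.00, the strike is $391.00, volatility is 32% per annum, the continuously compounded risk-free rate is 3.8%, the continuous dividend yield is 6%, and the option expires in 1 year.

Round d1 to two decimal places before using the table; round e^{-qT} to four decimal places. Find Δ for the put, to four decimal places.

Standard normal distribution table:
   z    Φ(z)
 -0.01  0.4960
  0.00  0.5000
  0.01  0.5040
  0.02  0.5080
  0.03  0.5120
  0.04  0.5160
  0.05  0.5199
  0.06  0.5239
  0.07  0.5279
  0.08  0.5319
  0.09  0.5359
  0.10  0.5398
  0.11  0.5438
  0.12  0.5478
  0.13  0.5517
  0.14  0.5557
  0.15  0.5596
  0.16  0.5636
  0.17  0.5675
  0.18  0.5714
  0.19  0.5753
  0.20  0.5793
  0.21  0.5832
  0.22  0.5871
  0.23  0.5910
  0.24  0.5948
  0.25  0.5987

σ√T = 0.32·√1 = 0.3200
d₁ = [ln(396/391) + (0.038 − 0.06 + 0.32²/2)·1] / 0.3200 = [0.0127 + 0.0292] / 0.3200 = 0.1310 ≈ 0.13
N(d₁) = N(0.13) = 0.5517
Δ_put = e^(−qT)·(N(d₁) − 1) = 0.9418·(0.5517 − 1) = -0.4222

-0.4222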